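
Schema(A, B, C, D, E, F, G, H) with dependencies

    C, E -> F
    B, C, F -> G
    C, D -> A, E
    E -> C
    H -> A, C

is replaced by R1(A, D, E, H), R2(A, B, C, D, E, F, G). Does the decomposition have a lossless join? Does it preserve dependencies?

lossy and not dependency-preserving

Lossless test: (A, D, E)⁺ = {A, C, D, E, F}, which is a superkey of neither fragment — lossy.
Dependency preservation: the restricted closure of {H} across the fragments never reaches {A, C}, so H → A, C cannot be enforced without a join — not preserved.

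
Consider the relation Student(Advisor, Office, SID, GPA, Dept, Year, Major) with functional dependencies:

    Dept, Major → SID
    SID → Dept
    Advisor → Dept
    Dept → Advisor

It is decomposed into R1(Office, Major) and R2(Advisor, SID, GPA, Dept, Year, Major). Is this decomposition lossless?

Common attributes: R1 ∩ R2 = {Major}.
No dependency enlarges {Major}, so (Major)⁺ = {Major}.
The closure contains neither all of R1 = {Office, Major} nor all of R2 = {Advisor, SID, GPA, Dept, Year, Major}, so the common attributes are not a superkey of either fragment. The join is lossy.

No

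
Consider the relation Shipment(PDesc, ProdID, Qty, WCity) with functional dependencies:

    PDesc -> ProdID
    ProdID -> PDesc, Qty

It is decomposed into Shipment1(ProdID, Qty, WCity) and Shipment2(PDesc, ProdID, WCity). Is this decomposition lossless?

Common attributes: Shipment1 ∩ Shipment2 = {ProdID, WCity}.
Closure of {ProdID, WCity}: ProdID → PDesc, Qty applies, adding PDesc, Qty. So (ProdID, WCity)⁺ = {PDesc, ProdID, Qty, WCity}.
This closure contains every attribute of Shipment1, so Shipment1 ∩ Shipment2 → Shipment1. The join is lossless.

Yes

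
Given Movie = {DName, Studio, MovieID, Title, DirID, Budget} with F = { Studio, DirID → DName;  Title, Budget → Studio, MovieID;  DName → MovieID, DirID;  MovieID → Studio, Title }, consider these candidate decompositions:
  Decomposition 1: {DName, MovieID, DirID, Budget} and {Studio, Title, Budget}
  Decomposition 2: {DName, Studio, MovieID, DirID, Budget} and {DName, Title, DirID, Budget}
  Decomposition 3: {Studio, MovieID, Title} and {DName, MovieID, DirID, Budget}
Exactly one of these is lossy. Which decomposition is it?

Decomposition 1: common = {Budget}, closure = {Budget} → lossy.
Decomposition 2: common = {DName, DirID, Budget}, closure = {DName, Studio, MovieID, Title, DirID, Budget} → lossless.
Decomposition 3: common = {MovieID}, closure = {Studio, MovieID, Title} → lossless.

Decomposition 1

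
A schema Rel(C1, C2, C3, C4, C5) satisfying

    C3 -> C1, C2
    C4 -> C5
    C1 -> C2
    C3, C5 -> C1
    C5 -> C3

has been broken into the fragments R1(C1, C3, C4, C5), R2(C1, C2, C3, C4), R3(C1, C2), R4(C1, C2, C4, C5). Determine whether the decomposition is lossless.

Chase test. Columns are C1, C2, C3, C4, C5; row i has aⱼ where attribute j ∈ Ri, else bᵢⱼ.
Initial tableau (one row per fragment):
  row 1: a1 b12 a3 a4 a5
  row 2: a1 a2 a3 a4 b25
  row 3: a1 a2 b33 b34 b35
  row 4: a1 a2 b43 a4 a5
Rows 1 and 2 agree on C3; apply C3→C1, C2 and equate their C1, C2 entries.
Rows 1 and 2 agree on C4; apply C4→C5 and equate their C5 entries.
Rows 1 and 4 agree on C5; apply C5→C3 and equate their C3 entries.
Row 1 is now all distinguished symbols — the join is lossless.

Yes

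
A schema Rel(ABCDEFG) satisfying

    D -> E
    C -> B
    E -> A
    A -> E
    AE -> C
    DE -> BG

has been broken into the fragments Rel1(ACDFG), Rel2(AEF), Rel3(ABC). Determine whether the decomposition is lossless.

Chase test. Columns are ABCDEFG; row i has aⱼ where attribute j ∈ Reli, else bᵢⱼ.
Initial tableau (one row per fragment):
  row 1: a1 b12 a3 a4 b15 a6 a7
  row 2: a1 b22 b23 b24 a5 a6 b27
  row 3: a1 a2 a3 b34 b35 b36 b37
Rows 1 and 3 agree on C; apply C→B and equate their B entries.
Rows 1 and 2 agree on A; apply A→E and equate their E entries.
Rows 1 and 3 agree on A; apply A→E and equate their E entries.
Rows 1 and 2 agree on AE; apply AE→C and equate their C entries.
Rows 1 and 2 agree on C; apply C→B and equate their B entries.
Row 1 is now all distinguished symbols — the join is lossless.

Yes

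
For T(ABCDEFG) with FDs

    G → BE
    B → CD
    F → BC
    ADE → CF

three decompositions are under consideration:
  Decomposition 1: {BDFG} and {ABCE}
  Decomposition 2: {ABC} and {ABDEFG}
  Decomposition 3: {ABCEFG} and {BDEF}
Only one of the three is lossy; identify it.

Decomposition 1: common = {B}, closure = {BCD} → lossy.
Decomposition 2: common = {AB}, closure = {ABCD} → lossless.
Decomposition 3: common = {BEF}, closure = {BCDEF} → lossless.

Decomposition 1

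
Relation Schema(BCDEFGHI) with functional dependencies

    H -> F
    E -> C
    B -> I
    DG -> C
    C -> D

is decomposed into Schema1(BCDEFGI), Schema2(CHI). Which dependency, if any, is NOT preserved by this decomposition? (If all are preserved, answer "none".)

H -> F

Check H → F: no single fragment contains all of {FH}, and the restricted closure of {H} across the fragments never reaches {F}.
E → C is preserved.
B → I is preserved.
DG → C is preserved.
C → D is preserved.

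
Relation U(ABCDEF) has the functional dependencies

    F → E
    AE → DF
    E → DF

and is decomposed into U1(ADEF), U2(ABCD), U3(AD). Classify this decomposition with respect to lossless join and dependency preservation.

Lossless test (chase): applying each FD to every pair of rows produces no changes in the tableau, so no row becomes fully distinguished — the join is lossy.
Dependency preservation: every FD's attributes lie within a single fragment, so each can be enforced locally — preserved.

lossy but dependency-preserving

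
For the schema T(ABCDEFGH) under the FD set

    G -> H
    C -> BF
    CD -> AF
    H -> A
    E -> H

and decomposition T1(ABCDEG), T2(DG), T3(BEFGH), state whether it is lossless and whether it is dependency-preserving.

Lossless test (chase): Rows 1 and 2 agree on G; apply G→H and equate their H entries. Rows 1 and 3 agree on G; apply G→H and equate their H entries. Rows 1 and 2 agree on H; apply H→A and equate their A entries. Rows 1 and 3 agree on H; apply H→A and equate their A entries. No row becomes fully distinguished — the join is lossy.
Dependency preservation: the restricted closure of {C} across the fragments never reaches {BF}, so C → BF cannot be enforced without a join — not preserved.

lossy and not dependency-preserving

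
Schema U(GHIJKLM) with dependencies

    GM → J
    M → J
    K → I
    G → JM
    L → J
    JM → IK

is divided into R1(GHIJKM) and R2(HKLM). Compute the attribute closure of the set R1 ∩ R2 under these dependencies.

HIJKM

R1 ∩ R2 = {HKM}.
M → J applies, adding J
K → I applies, adding I
Closure: {HIJKM}.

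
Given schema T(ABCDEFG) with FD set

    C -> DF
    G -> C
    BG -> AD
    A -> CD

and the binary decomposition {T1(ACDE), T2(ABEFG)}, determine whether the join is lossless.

Common attributes: T1 ∩ T2 = {AE}.
Closure of {AE}: A → CD applies, adding CD; C → DF applies, adding F. So (AE)⁺ = {ACDEF}.
This closure contains every attribute of T1, so T1 ∩ T2 → T1. The join is lossless.

Yes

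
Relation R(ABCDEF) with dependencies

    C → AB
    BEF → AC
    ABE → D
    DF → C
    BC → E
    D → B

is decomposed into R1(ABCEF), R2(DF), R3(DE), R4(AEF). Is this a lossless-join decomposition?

No

Chase test. Columns are ABCDEF; row i has aⱼ where attribute j ∈ Ri, else bᵢⱼ.
Initial tableau (one row per fragment):
  row 1: a1 a2 a3 b14 a5 a6
  row 2: b21 b22 b23 a4 b25 a6
  row 3: b31 b32 b33 a4 a5 b36
  row 4: a1 b42 b43 b44 a5 a6
Rows 2 and 3 agree on D; apply D→B and equate their B entries.
No row becomes fully distinguished — the join is lossy.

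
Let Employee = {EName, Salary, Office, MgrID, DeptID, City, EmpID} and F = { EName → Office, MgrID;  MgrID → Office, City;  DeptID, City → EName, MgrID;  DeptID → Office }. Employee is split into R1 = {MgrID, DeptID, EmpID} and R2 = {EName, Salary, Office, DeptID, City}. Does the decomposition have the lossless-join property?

No

Common attributes: R1 ∩ R2 = {DeptID}.
Closure of {DeptID}: DeptID → Office applies, adding Office. So (DeptID)⁺ = {Office, DeptID}.
The closure contains neither all of R1 = {MgrID, DeptID, EmpID} nor all of R2 = {EName, Salary, Office, DeptID, City}, so the common attributes are not a superkey of either fragment. The join is lossy.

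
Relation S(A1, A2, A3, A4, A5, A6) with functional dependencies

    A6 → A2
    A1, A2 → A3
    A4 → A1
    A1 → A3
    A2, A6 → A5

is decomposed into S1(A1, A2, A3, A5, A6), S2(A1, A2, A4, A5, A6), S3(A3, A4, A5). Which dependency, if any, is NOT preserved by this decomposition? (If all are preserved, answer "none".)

A6 → A2 lies within S1.
A1, A2 → A3 lies within S1.
A4 → A1 lies within S2.
A1 → A3 lies within S1.
A2, A6 → A5 lies within S1.
Every dependency is enforceable on the fragments, so the decomposition is dependency-preserving.

none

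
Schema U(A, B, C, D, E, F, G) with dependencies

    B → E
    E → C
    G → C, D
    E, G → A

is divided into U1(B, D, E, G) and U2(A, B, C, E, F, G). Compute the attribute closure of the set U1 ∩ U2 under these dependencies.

A, B, C, D, E, G

U1 ∩ U2 = {B, E, G}.
E → C applies, adding C
G → C, D applies, adding D
E, G → A applies, adding A
Closure: {A, B, C, D, E, G}.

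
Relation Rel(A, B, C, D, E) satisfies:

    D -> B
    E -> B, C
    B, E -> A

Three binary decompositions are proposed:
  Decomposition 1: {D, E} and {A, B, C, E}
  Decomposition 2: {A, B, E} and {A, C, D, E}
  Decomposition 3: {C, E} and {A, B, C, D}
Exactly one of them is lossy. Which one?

Decomposition 3

Decomposition 1: common = {E}, closure = {A, B, C, E} → lossless.
Decomposition 2: common = {A, E}, closure = {A, B, C, E} → lossless.
Decomposition 3: common = {C}, closure = {C} → lossy.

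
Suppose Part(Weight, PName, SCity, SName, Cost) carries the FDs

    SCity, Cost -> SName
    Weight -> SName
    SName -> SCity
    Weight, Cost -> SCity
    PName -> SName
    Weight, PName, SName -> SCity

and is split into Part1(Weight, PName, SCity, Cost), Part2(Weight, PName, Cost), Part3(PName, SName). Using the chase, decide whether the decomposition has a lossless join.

Yes

Chase test. Columns are Weight, PName, SCity, SName, Cost; row i has aⱼ where attribute j ∈ Parti, else bᵢⱼ.
Initial tableau (one row per fragment):
  row 1: a1 a2 a3 b14 a5
  row 2: a1 a2 b23 b24 a5
  row 3: b31 a2 b33 a4 b35
Rows 1 and 2 agree on Weight; apply Weight→SName and equate their SName entries.
Rows 1 and 2 agree on SName; apply SName→SCity and equate their SCity entries.
Rows 1 and 3 agree on PName; apply PName→SName and equate their SName entries.
Rows 1 and 3 agree on SName; apply SName→SCity and equate their SCity entries.
Row 1 is now all distinguished symbols — the join is lossless.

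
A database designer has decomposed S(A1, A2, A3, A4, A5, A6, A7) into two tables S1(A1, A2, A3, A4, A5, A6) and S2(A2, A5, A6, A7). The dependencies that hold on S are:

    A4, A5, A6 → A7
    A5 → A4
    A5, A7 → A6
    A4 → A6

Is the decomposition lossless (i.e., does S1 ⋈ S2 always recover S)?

Yes

Common attributes: S1 ∩ S2 = {A2, A5, A6}.
Closure of {A2, A5, A6}: A5 → A4 applies, adding A4; A4, A5, A6 → A7 applies, adding A7. So (A2, A5, A6)⁺ = {A2, A4, A5, A6, A7}.
This closure contains every attribute of S2, so S1 ∩ S2 → S2. The join is lossless.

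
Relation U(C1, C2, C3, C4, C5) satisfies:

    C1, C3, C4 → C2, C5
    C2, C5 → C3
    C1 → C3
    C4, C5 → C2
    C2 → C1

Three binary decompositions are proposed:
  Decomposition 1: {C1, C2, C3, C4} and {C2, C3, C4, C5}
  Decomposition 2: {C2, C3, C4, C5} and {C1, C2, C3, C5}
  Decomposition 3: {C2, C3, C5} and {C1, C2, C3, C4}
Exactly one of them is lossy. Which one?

Decomposition 3

Decomposition 1: common = {C2, C3, C4}, closure = {C1, C2, C3, C4, C5} → lossless.
Decomposition 2: common = {C2, C3, C5}, closure = {C1, C2, C3, C5} → lossless.
Decomposition 3: common = {C2, C3}, closure = {C1, C2, C3} → lossy.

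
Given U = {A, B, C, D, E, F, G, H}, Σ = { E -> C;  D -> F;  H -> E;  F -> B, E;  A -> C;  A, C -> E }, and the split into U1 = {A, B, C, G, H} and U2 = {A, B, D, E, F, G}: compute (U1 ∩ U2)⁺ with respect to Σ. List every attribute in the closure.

U1 ∩ U2 = {A, B, G}.
A → C applies, adding C
A, C → E applies, adding E
Closure: {A, B, C, E, G}.

A, B, C, E, G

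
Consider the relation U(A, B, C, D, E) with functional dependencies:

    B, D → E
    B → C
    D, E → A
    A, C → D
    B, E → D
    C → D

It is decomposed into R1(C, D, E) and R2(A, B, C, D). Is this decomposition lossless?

Common attributes: R1 ∩ R2 = {C, D}.
No dependency enlarges {C, D}, so (C, D)⁺ = {C, D}.
The closure contains neither all of R1 = {C, D, E} nor all of R2 = {A, B, C, D}, so the common attributes are not a superkey of either fragment. The join is lossy.

No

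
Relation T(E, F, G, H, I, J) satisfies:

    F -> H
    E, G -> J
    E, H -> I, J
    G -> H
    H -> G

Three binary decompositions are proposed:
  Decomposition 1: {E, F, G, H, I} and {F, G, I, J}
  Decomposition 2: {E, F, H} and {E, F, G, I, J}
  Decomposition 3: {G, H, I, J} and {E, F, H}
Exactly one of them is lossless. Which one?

Decomposition 1: common = {F, G, I}, closure = {F, G, H, I} → lossy.
Decomposition 2: common = {E, F}, closure = {E, F, G, H, I, J} → lossless.
Decomposition 3: common = {H}, closure = {G, H} → lossy.

Decomposition 2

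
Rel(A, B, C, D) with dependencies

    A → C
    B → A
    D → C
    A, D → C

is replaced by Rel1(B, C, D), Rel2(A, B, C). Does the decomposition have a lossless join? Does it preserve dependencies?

lossless and dependency-preserving

Lossless test: (B, C)⁺ = {A, B, C}, which contains all of one fragment — lossless.
Dependency preservation: A, D → C is not contained in any single fragment, but the restricted closure of its left-hand side across the fragments still reaches the right-hand side; the remaining FDs each lie inside some fragment. All dependencies are preserved.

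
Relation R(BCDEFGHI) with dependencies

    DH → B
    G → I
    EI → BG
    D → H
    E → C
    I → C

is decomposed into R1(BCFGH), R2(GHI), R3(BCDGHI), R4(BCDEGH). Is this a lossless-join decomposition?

No

Chase test. Columns are BCDEFGHI; row i has aⱼ where attribute j ∈ Ri, else bᵢⱼ.
Initial tableau (one row per fragment):
  row 1: a1 a2 b13 b14 a5 a6 a7 b18
  row 2: b21 b22 b23 b24 b25 a6 a7 a8
  row 3: a1 a2 a3 b34 b35 a6 a7 a8
  row 4: a1 a2 a3 a4 b45 a6 a7 b48
Rows 1 and 2 agree on G; apply G→I and equate their I entries.
Rows 1 and 4 agree on G; apply G→I and equate their I entries.
Rows 1 and 2 agree on I; apply I→C and equate their C entries.
No row becomes fully distinguished — the join is lossy.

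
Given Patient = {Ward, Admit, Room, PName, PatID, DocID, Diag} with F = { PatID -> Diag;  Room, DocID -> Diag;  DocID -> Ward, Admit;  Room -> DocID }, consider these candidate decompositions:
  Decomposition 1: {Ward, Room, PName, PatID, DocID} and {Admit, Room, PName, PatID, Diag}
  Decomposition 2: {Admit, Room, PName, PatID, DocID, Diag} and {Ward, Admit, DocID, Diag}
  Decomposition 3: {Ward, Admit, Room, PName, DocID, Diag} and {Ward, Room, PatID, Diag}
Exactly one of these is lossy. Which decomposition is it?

Decomposition 3

Decomposition 1: common = {Room, PName, PatID}, closure = {Ward, Admit, Room, PName, PatID, DocID, Diag} → lossless.
Decomposition 2: common = {Admit, DocID, Diag}, closure = {Ward, Admit, DocID, Diag} → lossless.
Decomposition 3: common = {Ward, Room, Diag}, closure = {Ward, Admit, Room, DocID, Diag} → lossy.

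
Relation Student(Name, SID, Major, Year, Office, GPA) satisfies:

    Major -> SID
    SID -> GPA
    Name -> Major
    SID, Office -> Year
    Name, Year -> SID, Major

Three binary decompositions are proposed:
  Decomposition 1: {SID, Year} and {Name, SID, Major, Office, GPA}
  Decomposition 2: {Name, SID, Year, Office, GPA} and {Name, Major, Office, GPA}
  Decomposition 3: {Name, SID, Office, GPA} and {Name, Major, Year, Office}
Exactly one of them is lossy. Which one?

Decomposition 1

Decomposition 1: common = {SID}, closure = {SID, GPA} → lossy.
Decomposition 2: common = {Name, Office, GPA}, closure = {Name, SID, Major, Year, Office, GPA} → lossless.
Decomposition 3: common = {Name, Office}, closure = {Name, SID, Major, Year, Office, GPA} → lossless.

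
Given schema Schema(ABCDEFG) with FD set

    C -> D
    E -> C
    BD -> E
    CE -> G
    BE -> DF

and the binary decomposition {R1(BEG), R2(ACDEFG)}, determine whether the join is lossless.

No

Common attributes: R1 ∩ R2 = {EG}.
Closure of {EG}: E → C applies, adding C; C → D applies, adding D. So (EG)⁺ = {CDEG}.
The closure contains neither all of R1 = {BEG} nor all of R2 = {ACDEFG}, so the common attributes are not a superkey of either fragment. The join is lossy.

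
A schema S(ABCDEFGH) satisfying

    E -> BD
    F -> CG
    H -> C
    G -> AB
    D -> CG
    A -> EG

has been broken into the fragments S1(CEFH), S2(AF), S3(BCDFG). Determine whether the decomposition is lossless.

Chase test. Columns are ABCDEFGH; row i has aⱼ where attribute j ∈ Si, else bᵢⱼ.
Initial tableau (one row per fragment):
  row 1: b11 b12 a3 b14 a5 a6 b17 a8
  row 2: a1 b22 b23 b24 b25 a6 b27 b28
  row 3: b31 a2 a3 a4 b35 a6 a7 b38
Rows 1 and 2 agree on F; apply F→CG and equate their CG entries.
Rows 1 and 3 agree on F; apply F→CG and equate their CG entries.
Rows 1 and 2 agree on G; apply G→AB and equate their AB entries.
Rows 1 and 3 agree on G; apply G→AB and equate their AB entries.
Rows 1 and 2 agree on A; apply A→EG and equate their EG entries.
Rows 1 and 3 agree on A; apply A→EG and equate their EG entries.
Rows 1 and 2 agree on E; apply E→BD and equate their BD entries.
Rows 1 and 3 agree on E; apply E→BD and equate their BD entries.
Row 1 is now all distinguished symbols — the join is lossless.

Yes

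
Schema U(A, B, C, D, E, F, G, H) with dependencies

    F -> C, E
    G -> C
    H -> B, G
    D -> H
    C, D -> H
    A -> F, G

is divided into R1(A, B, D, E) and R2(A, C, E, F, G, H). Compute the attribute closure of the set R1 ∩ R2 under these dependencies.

R1 ∩ R2 = {A, E}.
A → F, G applies, adding F, G
F → C, E applies, adding C
Closure: {A, C, E, F, G}.

A, C, E, F, G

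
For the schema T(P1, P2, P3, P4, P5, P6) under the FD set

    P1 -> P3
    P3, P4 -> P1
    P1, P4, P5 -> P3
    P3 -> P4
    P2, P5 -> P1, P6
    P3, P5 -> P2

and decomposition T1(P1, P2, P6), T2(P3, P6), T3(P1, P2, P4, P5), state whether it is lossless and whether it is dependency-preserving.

lossy and not dependency-preserving

Lossless test (chase): Rows 1 and 3 agree on P1; apply P1→P3 and equate their P3 entries. Rows 1 and 3 agree on P3; apply P3→P4 and equate their P4 entries. No row becomes fully distinguished — the join is lossy.
Dependency preservation: the restricted closure of {P1} across the fragments never reaches {P3}, so P1 → P3 cannot be enforced without a join — not preserved.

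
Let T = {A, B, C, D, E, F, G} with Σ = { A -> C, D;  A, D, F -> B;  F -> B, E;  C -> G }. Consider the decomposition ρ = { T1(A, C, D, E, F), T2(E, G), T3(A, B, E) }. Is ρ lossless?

Chase test. Columns are A, B, C, D, E, F, G; row i has aⱼ where attribute j ∈ Ti, else bᵢⱼ.
Initial tableau (one row per fragment):
  row 1: a1 b12 a3 a4 a5 a6 b17
  row 2: b21 b22 b23 b24 a5 b26 a7
  row 3: a1 a2 b33 b34 a5 b36 b37
Rows 1 and 3 agree on A; apply A→C, D and equate their C, D entries.
Rows 1 and 3 agree on C; apply C→G and equate their G entries.
No row becomes fully distinguished — the join is lossy.

No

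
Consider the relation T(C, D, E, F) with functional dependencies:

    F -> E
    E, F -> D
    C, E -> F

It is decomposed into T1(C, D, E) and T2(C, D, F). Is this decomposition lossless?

Common attributes: T1 ∩ T2 = {C, D}.
No dependency enlarges {C, D}, so (C, D)⁺ = {C, D}.
The closure contains neither all of T1 = {C, D, E} nor all of T2 = {C, D, F}, so the common attributes are not a superkey of either fragment. The join is lossy.

No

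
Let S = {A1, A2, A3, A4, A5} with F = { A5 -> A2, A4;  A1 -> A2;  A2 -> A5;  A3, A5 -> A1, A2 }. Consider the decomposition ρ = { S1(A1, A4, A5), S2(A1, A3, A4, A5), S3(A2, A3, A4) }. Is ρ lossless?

Chase test. Columns are A1, A2, A3, A4, A5; row i has aⱼ where attribute j ∈ Si, else bᵢⱼ.
Initial tableau (one row per fragment):
  row 1: a1 b12 b13 a4 a5
  row 2: a1 b22 a3 a4 a5
  row 3: b31 a2 a3 a4 b35
Rows 1 and 2 agree on A5; apply A5→A2, A4 and equate their A2, A4 entries.
No row becomes fully distinguished — the join is lossy.

No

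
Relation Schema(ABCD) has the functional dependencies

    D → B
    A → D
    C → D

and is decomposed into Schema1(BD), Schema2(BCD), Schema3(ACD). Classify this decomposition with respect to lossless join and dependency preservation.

Lossless test (chase): Rows 1 and 3 agree on D; apply D→B and equate their B entries. Row 3 is now all distinguished symbols — the join is lossless.
Dependency preservation: every FD's attributes lie within a single fragment, so each can be enforced locally — preserved.

lossless and dependency-preserving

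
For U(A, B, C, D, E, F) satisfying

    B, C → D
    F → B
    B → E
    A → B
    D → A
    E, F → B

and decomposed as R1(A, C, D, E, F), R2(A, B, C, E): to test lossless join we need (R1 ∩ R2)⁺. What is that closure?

A, B, C, D, E

R1 ∩ R2 = {A, C, E}.
A → B applies, adding B
B, C → D applies, adding D
Closure: {A, B, C, D, E}.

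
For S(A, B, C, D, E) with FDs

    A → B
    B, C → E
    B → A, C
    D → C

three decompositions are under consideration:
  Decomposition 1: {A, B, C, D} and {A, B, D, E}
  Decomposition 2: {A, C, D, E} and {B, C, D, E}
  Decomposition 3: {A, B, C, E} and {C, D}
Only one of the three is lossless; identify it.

Decomposition 1

Decomposition 1: common = {A, B, D}, closure = {A, B, C, D, E} → lossless.
Decomposition 2: common = {C, D, E}, closure = {C, D, E} → lossy.
Decomposition 3: common = {C}, closure = {C} → lossy.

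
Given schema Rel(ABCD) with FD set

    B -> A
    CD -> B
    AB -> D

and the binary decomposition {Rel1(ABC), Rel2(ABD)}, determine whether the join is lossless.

Common attributes: Rel1 ∩ Rel2 = {AB}.
Closure of {AB}: AB → D applies, adding D. So (AB)⁺ = {ABD}.
This closure contains every attribute of Rel2, so Rel1 ∩ Rel2 → Rel2. The join is lossless.

Yes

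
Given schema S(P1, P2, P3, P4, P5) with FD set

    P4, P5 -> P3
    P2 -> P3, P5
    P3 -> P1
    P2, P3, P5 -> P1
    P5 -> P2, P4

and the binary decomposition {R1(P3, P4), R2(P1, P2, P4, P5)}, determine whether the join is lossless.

No

Common attributes: R1 ∩ R2 = {P4}.
No dependency enlarges {P4}, so (P4)⁺ = {P4}.
The closure contains neither all of R1 = {P3, P4} nor all of R2 = {P1, P2, P4, P5}, so the common attributes are not a superkey of either fragment. The join is lossy.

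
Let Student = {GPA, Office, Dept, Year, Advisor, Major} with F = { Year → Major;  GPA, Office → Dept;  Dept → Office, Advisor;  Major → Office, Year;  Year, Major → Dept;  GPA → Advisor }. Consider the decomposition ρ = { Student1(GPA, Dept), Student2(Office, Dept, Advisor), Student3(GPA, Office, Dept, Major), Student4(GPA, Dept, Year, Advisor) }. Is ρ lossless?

No

Chase test. Columns are GPA, Office, Dept, Year, Advisor, Major; row i has aⱼ where attribute j ∈ Studenti, else bᵢⱼ.
Initial tableau (one row per fragment):
  row 1: a1 b12 a3 b14 b15 b16
  row 2: b21 a2 a3 b24 a5 b26
  row 3: a1 a2 a3 b34 b35 a6
  row 4: a1 b42 a3 a4 a5 b46
Rows 1 and 2 agree on Dept; apply Dept→Office, Advisor and equate their Office, Advisor entries.
Rows 1 and 3 agree on Dept; apply Dept→Office, Advisor and equate their Office, Advisor entries.
Rows 1 and 4 agree on Dept; apply Dept→Office, Advisor and equate their Office, Advisor entries.
No row becomes fully distinguished — the join is lossy.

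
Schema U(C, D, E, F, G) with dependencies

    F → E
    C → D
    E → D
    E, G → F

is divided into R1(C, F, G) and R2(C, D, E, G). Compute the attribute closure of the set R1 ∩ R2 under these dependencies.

C, D, G

R1 ∩ R2 = {C, G}.
C → D applies, adding D
Closure: {C, D, G}.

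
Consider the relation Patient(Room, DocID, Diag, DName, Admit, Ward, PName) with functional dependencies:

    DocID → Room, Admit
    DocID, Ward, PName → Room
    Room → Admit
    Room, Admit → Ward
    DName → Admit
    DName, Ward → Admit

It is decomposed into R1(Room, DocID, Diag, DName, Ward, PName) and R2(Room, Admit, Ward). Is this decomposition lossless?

Common attributes: R1 ∩ R2 = {Room, Ward}.
Closure of {Room, Ward}: Room → Admit applies, adding Admit. So (Room, Ward)⁺ = {Room, Admit, Ward}.
This closure contains every attribute of R2, so R1 ∩ R2 → R2. The join is lossless.

Yes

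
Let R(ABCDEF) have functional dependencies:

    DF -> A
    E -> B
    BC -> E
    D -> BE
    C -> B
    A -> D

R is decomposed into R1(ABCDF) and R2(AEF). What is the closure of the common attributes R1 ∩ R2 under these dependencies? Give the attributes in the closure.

R1 ∩ R2 = {AF}.
A → D applies, adding D
D → BE applies, adding BE
Closure: {ABDEF}.

ABDEF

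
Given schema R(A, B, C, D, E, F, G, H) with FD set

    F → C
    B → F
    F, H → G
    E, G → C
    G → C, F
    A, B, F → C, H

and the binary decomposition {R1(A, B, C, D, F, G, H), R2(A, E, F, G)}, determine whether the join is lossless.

Common attributes: R1 ∩ R2 = {A, F, G}.
Closure of {A, F, G}: F → C applies, adding C. So (A, F, G)⁺ = {A, C, F, G}.
The closure contains neither all of R1 = {A, B, C, D, F, G, H} nor all of R2 = {A, E, F, G}, so the common attributes are not a superkey of either fragment. The join is lossy.

No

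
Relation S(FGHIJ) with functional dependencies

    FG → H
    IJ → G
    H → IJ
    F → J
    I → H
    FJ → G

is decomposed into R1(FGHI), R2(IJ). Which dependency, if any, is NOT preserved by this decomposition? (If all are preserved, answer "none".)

none

FG → H lies within R1.
IJ → G: restricted closure across fragments reaches G.
H → IJ: restricted closure across fragments reaches IJ.
F → J: restricted closure across fragments reaches J.
I → H lies within R1.
FJ → G: restricted closure across fragments reaches G.
Every dependency is enforceable on the fragments, so the decomposition is dependency-preserving.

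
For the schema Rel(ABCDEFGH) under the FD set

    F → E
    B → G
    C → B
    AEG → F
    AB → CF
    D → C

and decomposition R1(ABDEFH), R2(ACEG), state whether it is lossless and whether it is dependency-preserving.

lossy and not dependency-preserving

Lossless test: (AE)⁺ = {AE}, which is a superkey of neither fragment — lossy.
Dependency preservation: the restricted closure of {B} across the fragments never reaches {G}, so B → G cannot be enforced without a join — not preserved.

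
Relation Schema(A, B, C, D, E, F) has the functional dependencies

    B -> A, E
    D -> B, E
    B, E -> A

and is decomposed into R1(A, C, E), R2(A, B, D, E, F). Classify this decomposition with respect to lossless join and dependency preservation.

lossy but dependency-preserving

Lossless test: (A, E)⁺ = {A, E}, which is a superkey of neither fragment — lossy.
Dependency preservation: every FD's attributes lie within a single fragment, so each can be enforced locally — preserved.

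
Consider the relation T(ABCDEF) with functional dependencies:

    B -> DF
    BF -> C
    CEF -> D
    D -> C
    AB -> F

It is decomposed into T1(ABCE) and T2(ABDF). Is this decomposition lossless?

Common attributes: T1 ∩ T2 = {AB}.
Closure of {AB}: B → DF applies, adding DF; BF → C applies, adding C. So (AB)⁺ = {ABCDF}.
This closure contains every attribute of T2, so T1 ∩ T2 → T2. The join is lossless.

Yes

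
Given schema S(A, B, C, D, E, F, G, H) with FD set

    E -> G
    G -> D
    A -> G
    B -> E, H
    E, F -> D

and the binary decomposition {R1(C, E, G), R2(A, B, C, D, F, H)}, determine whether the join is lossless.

No

Common attributes: R1 ∩ R2 = {C}.
No dependency enlarges {C}, so (C)⁺ = {C}.
The closure contains neither all of R1 = {C, E, G} nor all of R2 = {A, B, C, D, F, H}, so the common attributes are not a superkey of either fragment. The join is lossy.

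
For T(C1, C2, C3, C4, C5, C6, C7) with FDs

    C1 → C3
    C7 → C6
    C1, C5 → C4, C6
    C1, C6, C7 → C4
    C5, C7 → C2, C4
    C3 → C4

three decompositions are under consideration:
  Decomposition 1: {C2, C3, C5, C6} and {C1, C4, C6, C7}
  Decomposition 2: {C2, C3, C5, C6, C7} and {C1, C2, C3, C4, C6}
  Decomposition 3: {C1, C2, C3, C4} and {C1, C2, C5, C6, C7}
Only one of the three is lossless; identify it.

Decomposition 1: common = {C6}, closure = {C6} → lossy.
Decomposition 2: common = {C2, C3, C6}, closure = {C2, C3, C4, C6} → lossy.
Decomposition 3: common = {C1, C2}, closure = {C1, C2, C3, C4} → lossless.

Decomposition 3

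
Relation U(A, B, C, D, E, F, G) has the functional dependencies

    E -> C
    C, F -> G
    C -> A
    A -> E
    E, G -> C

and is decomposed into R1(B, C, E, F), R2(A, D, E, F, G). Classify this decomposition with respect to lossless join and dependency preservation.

Lossless test: (E, F)⁺ = {A, C, E, F, G}, which is a superkey of neither fragment — lossy.
Dependency preservation: C, F → G; C → A; E, G → C are not contained in any single fragment, but the restricted closure of each left-hand side across the fragments still reaches the right-hand side; the remaining FDs each lie inside some fragment. All dependencies are preserved.

lossy but dependency-preserving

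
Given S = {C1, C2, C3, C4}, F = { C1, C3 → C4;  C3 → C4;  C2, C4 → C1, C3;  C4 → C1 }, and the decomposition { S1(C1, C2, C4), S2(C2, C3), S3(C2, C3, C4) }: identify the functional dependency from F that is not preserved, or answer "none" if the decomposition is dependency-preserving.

C1, C3 → C4: restricted closure across fragments reaches C4.
C3 → C4 lies within S3.
C2, C4 → C1, C3: restricted closure across fragments reaches C1, C3.
C4 → C1 lies within S1.
Every dependency is enforceable on the fragments, so the decomposition is dependency-preserving.

none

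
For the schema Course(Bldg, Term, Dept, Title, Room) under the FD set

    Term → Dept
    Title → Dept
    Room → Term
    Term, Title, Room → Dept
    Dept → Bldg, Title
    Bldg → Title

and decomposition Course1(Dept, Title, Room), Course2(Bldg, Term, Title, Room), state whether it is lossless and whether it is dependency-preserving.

Lossless test: (Title, Room)⁺ = {Bldg, Term, Dept, Title, Room}, which contains all of one fragment — lossless.
Dependency preservation: Term → Dept; Term, Title, Room → Dept; Dept → Bldg, Title are not contained in any single fragment, but the restricted closure of each left-hand side across the fragments still reaches the right-hand side; the remaining FDs each lie inside some fragment. All dependencies are preserved.

lossless and dependency-preserving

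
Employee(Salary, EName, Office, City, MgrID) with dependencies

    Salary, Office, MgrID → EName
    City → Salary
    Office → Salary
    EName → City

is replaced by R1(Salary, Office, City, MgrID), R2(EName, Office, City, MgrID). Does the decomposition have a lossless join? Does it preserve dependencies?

lossless and dependency-preserving

Lossless test: (Office, City, MgrID)⁺ = {Salary, EName, Office, City, MgrID}, which contains all of one fragment — lossless.
Dependency preservation: Salary, Office, MgrID → EName is not contained in any single fragment, but the restricted closure of its left-hand side across the fragments still reaches the right-hand side; the remaining FDs each lie inside some fragment. All dependencies are preserved.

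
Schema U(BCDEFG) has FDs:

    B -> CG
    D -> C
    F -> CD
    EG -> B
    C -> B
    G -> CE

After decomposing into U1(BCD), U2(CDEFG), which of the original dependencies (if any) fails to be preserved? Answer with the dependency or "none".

B → CG: restricted closure across fragments reaches CG.
D → C lies within U1.
F → CD lies within U2.
EG → B: restricted closure across fragments reaches B.
C → B lies within U1.
G → CE lies within U2.
Every dependency is enforceable on the fragments, so the decomposition is dependency-preserving.

none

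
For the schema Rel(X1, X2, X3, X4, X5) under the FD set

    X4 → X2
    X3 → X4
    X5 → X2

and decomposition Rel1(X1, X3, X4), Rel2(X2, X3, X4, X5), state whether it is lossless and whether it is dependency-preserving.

lossy but dependency-preserving

Lossless test: (X3, X4)⁺ = {X2, X3, X4}, which is a superkey of neither fragment — lossy.
Dependency preservation: every FD's attributes lie within a single fragment, so each can be enforced locally — preserved.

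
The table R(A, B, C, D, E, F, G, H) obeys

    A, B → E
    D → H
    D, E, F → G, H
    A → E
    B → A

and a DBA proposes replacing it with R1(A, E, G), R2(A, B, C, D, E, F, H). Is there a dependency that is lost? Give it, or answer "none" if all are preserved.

D, E, F → G, H

Check D, E, F → G, H: no single fragment contains all of {D, E, F, G, H}, and the restricted closure of {D, E, F} across the fragments never reaches {G, H}.
A, B → E is preserved.
D → H is preserved.
A → E is preserved.
B → A is preserved.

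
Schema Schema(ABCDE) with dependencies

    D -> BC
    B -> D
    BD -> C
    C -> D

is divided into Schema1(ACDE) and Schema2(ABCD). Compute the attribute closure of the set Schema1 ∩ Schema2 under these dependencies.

Schema1 ∩ Schema2 = {ACD}.
D → BC applies, adding B
Closure: {ABCD}.

ABCD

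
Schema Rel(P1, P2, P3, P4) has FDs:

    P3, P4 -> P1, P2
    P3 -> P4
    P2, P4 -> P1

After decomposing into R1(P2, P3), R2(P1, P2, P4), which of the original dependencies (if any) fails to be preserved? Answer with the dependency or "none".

P3 -> P4

Check P3 → P4: no single fragment contains all of {P3, P4}, and the restricted closure of {P3} across the fragments never reaches {P4}.
P3, P4 → P1, P2 is preserved.
P2, P4 → P1 is preserved.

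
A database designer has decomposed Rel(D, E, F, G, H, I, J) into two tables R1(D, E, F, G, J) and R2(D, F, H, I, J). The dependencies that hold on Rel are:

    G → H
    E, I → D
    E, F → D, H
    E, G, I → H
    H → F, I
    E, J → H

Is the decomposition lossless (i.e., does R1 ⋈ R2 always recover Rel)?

No

Common attributes: R1 ∩ R2 = {D, F, J}.
No dependency enlarges {D, F, J}, so (D, F, J)⁺ = {D, F, J}.
The closure contains neither all of R1 = {D, E, F, G, J} nor all of R2 = {D, F, H, I, J}, so the common attributes are not a superkey of either fragment. The join is lossy.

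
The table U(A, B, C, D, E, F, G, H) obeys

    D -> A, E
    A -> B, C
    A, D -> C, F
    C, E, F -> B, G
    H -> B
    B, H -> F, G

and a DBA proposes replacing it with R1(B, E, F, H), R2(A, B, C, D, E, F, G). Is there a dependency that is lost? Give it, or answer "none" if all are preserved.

Check B, H → F, G: no single fragment contains all of {B, F, G, H}, and the restricted closure of {B, H} across the fragments never reaches {F, G}.
D → A, E is preserved.
A → B, C is preserved.
A, D → C, F is preserved.
C, E, F → B, G is preserved.
H → B is preserved.

B, H -> F, G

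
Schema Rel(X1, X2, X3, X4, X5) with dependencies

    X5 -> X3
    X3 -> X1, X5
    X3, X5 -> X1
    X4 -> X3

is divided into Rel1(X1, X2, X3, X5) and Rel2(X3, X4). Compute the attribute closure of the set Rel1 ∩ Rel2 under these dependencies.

X1, X3, X5

Rel1 ∩ Rel2 = {X3}.
X3 → X1, X5 applies, adding X1, X5
Closure: {X1, X3, X5}.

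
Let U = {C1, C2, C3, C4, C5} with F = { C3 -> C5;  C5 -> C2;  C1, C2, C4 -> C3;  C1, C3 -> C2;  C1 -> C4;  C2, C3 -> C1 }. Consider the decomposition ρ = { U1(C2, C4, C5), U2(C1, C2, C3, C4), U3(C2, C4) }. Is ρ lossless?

No

Chase test. Columns are C1, C2, C3, C4, C5; row i has aⱼ where attribute j ∈ Ui, else bᵢⱼ.
Initial tableau (one row per fragment):
  row 1: b11 a2 b13 a4 a5
  row 2: a1 a2 a3 a4 b25
  row 3: b31 a2 b33 a4 b35
No row becomes fully distinguished — the join is lossy.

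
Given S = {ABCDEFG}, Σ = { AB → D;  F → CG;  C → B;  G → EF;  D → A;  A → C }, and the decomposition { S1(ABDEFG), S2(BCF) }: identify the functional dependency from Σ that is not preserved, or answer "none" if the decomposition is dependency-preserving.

Check A → C: no single fragment contains all of {AC}, and the restricted closure of {A} across the fragments never reaches {C}.
AB → D is preserved.
F → CG is preserved.
C → B is preserved.
G → EF is preserved.
D → A is preserved.

A → C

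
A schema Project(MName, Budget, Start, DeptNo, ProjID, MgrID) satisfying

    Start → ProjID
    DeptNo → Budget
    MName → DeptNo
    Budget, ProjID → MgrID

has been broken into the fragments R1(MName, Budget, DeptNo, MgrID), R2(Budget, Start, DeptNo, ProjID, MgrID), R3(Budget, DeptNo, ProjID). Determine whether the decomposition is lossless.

Chase test. Columns are MName, Budget, Start, DeptNo, ProjID, MgrID; row i has aⱼ where attribute j ∈ Ri, else bᵢⱼ.
Initial tableau (one row per fragment):
  row 1: a1 a2 b13 a4 b15 a6
  row 2: b21 a2 a3 a4 a5 a6
  row 3: b31 a2 b33 a4 a5 b36
Rows 2 and 3 agree on Budget, ProjID; apply Budget, ProjID→MgrID and equate their MgrID entries.
No row becomes fully distinguished — the join is lossy.

No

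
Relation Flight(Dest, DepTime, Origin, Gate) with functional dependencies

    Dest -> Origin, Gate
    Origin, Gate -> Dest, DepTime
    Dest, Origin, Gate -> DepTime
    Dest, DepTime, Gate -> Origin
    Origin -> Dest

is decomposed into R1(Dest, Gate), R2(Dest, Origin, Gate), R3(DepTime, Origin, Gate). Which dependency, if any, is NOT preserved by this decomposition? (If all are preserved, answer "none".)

Dest → Origin, Gate lies within R2.
Origin, Gate → Dest, DepTime: restricted closure across fragments reaches Dest, DepTime.
Dest, Origin, Gate → DepTime: restricted closure across fragments reaches DepTime.
Dest, DepTime, Gate → Origin: restricted closure across fragments reaches Origin.
Origin → Dest lies within R2.
Every dependency is enforceable on the fragments, so the decomposition is dependency-preserving.

none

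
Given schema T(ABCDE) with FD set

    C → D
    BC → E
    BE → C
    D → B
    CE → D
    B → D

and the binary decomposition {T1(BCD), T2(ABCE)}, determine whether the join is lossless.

Common attributes: T1 ∩ T2 = {BC}.
Closure of {BC}: C → D applies, adding D; BC → E applies, adding E. So (BC)⁺ = {BCDE}.
This closure contains every attribute of T1, so T1 ∩ T2 → T1. The join is lossless.

Yes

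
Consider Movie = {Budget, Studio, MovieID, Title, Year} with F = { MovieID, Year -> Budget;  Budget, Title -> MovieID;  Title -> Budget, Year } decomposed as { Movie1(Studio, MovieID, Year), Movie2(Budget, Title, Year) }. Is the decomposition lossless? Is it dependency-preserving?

lossy and not dependency-preserving

Lossless test: (Year)⁺ = {Year}, which is a superkey of neither fragment — lossy.
Dependency preservation: the restricted closure of {MovieID, Year} across the fragments never reaches {Budget}, so MovieID, Year → Budget cannot be enforced without a join — not preserved.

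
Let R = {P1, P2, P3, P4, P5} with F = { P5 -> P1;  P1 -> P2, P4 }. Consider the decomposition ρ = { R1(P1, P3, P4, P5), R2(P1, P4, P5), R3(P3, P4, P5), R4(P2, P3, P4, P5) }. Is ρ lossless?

Chase test. Columns are P1, P2, P3, P4, P5; row i has aⱼ where attribute j ∈ Ri, else bᵢⱼ.
Initial tableau (one row per fragment):
  row 1: a1 b12 a3 a4 a5
  row 2: a1 b22 b23 a4 a5
  row 3: b31 b32 a3 a4 a5
  row 4: b41 a2 a3 a4 a5
Rows 1 and 3 agree on P5; apply P5→P1 and equate their P1 entries.
Rows 1 and 4 agree on P5; apply P5→P1 and equate their P1 entries.
Rows 1 and 2 agree on P1; apply P1→P2, P4 and equate their P2, P4 entries.
Rows 1 and 3 agree on P1; apply P1→P2, P4 and equate their P2, P4 entries.
Rows 1 and 4 agree on P1; apply P1→P2, P4 and equate their P2, P4 entries.
Row 1 is now all distinguished symbols — the join is lossless.

Yes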